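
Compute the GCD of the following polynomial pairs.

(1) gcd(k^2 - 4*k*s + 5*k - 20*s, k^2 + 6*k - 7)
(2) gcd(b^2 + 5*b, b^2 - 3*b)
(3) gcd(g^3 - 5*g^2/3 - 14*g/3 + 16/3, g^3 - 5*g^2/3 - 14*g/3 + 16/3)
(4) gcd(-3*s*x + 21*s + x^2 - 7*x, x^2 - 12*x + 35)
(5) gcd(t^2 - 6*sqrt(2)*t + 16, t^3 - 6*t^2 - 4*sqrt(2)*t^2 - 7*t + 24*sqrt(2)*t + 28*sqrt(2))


(1) = 1
(2) = gcd(b*(b + 5), b*(b - 3)) = b
(3) = gcd((g - 8/3)*(g - 1)*(g + 2), (g - 8/3)*(g - 1)*(g + 2)) = g^3 - 5*g^2/3 - 14*g/3 + 16/3
(4) = gcd((-3*s + x)*(x - 7), (x - 7)*(x - 5)) = x - 7
(5) = t - 4*sqrt(2)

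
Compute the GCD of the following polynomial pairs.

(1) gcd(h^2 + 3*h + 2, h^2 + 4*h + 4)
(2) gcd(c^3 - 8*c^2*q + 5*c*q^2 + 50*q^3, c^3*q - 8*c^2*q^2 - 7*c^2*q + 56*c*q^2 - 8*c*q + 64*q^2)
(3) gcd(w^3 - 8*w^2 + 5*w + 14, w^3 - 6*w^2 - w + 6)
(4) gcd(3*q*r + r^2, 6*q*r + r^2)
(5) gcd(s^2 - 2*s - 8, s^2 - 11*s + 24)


(1) = h + 2
(2) = 1
(3) = w + 1
(4) = r
(5) = gcd((s - 4)*(s + 2), (s - 8)*(s - 3)) = 1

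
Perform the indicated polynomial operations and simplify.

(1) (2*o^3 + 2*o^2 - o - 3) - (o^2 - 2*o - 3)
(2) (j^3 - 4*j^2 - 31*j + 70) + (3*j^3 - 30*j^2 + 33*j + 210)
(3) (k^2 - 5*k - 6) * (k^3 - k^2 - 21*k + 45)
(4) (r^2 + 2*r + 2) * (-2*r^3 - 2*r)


(1) = 2*o^3 + o^2 + o
(2) = 4*j^3 - 34*j^2 + 2*j + 280
(3) = k^5 - 6*k^4 - 22*k^3 + 156*k^2 - 99*k - 270
(4) = -2*r^5 - 4*r^4 - 6*r^3 - 4*r^2 - 4*r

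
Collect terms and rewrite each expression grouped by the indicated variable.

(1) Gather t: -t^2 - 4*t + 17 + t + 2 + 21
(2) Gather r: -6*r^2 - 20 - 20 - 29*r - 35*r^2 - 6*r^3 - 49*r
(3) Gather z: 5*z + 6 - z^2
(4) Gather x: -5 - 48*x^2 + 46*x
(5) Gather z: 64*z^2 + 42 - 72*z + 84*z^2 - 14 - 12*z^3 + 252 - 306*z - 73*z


(1) = -t^2 - 3*t + 40
(2) = -6*r^3 - 41*r^2 - 78*r - 40
(3) = -z^2 + 5*z + 6
(4) = -48*x^2 + 46*x - 5
(5) = -12*z^3 + 148*z^2 - 451*z + 280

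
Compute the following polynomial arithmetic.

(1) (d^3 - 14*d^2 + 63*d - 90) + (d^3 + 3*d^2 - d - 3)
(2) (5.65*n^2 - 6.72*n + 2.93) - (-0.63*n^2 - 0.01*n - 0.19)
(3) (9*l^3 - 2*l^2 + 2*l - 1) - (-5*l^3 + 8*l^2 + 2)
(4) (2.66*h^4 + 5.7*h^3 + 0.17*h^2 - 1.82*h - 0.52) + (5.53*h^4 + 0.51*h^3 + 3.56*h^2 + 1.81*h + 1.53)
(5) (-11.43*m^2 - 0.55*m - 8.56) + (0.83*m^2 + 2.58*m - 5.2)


(1) = 2*d^3 - 11*d^2 + 62*d - 93
(2) = 6.28*n^2 - 6.71*n + 3.12
(3) = 14*l^3 - 10*l^2 + 2*l - 3
(4) = 8.19*h^4 + 6.21*h^3 + 3.73*h^2 - 0.01*h + 1.01
(5) = -10.6*m^2 + 2.03*m - 13.76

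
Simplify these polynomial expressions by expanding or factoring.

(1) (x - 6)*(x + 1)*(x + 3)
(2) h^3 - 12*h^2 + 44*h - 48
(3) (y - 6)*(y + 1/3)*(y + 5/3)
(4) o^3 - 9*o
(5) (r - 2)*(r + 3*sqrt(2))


(1) = x^3 - 2*x^2 - 21*x - 18
(2) = (h - 6)*(h - 4)*(h - 2)
(3) = y^3 - 4*y^2 - 103*y/9 - 10/3
(4) = o*(o - 3)*(o + 3)
(5) = r^2 - 2*r + 3*sqrt(2)*r - 6*sqrt(2)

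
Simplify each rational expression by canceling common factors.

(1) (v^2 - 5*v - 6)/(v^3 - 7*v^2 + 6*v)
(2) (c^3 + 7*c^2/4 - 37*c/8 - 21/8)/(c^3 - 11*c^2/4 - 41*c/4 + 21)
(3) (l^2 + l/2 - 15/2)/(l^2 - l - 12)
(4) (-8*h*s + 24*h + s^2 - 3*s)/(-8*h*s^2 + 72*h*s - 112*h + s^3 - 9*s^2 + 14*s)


(1) = (v + 1)/(v^2 - v)
(2) = (2*c + 1)/(2*c - 8)
(3) = (2*l - 5)/(2*l - 8)
(4) = (s - 3)/(s^2 - 9*s + 14)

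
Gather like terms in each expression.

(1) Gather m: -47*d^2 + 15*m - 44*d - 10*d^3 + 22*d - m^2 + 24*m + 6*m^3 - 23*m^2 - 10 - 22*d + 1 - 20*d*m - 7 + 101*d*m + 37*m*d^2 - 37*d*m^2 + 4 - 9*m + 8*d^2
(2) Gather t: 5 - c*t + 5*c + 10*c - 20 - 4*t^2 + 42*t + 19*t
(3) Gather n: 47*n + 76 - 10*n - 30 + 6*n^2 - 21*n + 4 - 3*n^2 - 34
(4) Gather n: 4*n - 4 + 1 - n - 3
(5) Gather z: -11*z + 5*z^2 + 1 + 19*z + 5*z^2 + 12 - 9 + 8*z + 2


(1) = -10*d^3 - 39*d^2 - 44*d + 6*m^3 + m^2*(-37*d - 24) + m*(37*d^2 + 81*d + 30) - 12
(2) = 15*c - 4*t^2 + t*(61 - c) - 15
(3) = 3*n^2 + 16*n + 16
(4) = 3*n - 6
(5) = 10*z^2 + 16*z + 6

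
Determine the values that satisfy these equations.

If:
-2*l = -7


Then:
l = 7/2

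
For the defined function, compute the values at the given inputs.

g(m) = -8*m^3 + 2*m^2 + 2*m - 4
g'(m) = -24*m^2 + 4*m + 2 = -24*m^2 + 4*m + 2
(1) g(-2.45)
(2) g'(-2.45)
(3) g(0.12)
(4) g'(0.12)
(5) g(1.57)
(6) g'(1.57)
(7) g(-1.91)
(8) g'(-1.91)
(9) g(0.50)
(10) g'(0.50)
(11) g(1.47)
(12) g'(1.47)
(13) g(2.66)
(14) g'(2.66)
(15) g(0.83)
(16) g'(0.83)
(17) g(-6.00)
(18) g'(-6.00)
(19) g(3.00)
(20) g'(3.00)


(1) = 120.75
(2) = -151.86
(3) = -3.75
(4) = 2.13
(5) = -26.89
(6) = -50.88
(7) = 55.22
(8) = -93.19
(9) = -3.50
(10) = -2.00
(11) = -22.15
(12) = -43.98
(13) = -135.10
(14) = -157.17
(15) = -5.54
(16) = -11.21
(17) = 1784.00
(18) = -886.00
(19) = -196.00
(20) = -202.00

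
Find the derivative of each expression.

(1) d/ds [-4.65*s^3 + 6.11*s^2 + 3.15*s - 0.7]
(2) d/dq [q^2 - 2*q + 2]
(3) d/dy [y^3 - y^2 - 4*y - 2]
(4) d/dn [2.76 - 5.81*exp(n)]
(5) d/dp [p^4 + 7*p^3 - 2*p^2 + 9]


(1) = -13.95*s^2 + 12.22*s + 3.15
(2) = 2*q - 2
(3) = 3*y^2 - 2*y - 4
(4) = -5.81*exp(n)
(5) = p*(4*p^2 + 21*p - 4)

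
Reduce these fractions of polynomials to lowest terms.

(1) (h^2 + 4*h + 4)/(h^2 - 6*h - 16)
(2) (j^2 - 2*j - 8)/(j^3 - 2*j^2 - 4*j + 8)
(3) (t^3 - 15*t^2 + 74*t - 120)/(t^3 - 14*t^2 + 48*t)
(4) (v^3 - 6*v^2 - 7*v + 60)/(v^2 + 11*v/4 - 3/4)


(1) = (h + 2)/(h - 8)
(2) = (j - 4)/(j^2 - 4*j + 4)
(3) = (t^2 - 9*t + 20)/(t^2 - 8*t)
(4) = (4*v^2 - 36*v + 80)/(4*v - 1)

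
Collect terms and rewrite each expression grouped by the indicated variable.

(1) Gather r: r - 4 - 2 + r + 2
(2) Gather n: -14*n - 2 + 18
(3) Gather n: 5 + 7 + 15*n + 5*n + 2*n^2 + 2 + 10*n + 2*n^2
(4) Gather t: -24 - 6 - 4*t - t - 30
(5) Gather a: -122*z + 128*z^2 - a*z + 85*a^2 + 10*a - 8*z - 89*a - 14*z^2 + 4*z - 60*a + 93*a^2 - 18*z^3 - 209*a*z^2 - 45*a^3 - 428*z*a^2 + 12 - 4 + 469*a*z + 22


(1) = 2*r - 4
(2) = 16 - 14*n
(3) = 4*n^2 + 30*n + 14
(4) = -5*t - 60
(5) = -45*a^3 + a^2*(178 - 428*z) + a*(-209*z^2 + 468*z - 139) - 18*z^3 + 114*z^2 - 126*z + 30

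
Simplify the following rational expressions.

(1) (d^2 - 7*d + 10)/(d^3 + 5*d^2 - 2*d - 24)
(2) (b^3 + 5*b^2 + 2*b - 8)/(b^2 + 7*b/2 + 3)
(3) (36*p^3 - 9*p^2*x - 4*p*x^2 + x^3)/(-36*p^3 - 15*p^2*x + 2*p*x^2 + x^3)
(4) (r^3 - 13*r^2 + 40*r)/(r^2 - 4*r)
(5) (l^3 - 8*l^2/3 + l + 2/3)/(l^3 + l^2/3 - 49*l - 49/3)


(1) = (d - 5)/(d^2 + 7*d + 12)
(2) = (2*b^2 + 6*b - 8)/(2*b + 3)
(3) = (-3*p + x)/(3*p + x)
(4) = (r^2 - 13*r + 40)/(r - 4)
(5) = (l^2 - 3*l + 2)/(l^2 - 49)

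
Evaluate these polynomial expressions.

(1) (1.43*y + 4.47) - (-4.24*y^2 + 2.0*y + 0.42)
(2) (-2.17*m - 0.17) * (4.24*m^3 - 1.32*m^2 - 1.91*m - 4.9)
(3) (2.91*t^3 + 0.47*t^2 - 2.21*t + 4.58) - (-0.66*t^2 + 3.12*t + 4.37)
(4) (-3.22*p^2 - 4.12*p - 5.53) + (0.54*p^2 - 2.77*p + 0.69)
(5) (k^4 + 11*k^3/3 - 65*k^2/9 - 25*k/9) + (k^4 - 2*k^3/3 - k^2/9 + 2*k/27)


(1) = 4.24*y^2 - 0.57*y + 4.05
(2) = -9.2008*m^4 + 2.1436*m^3 + 4.3691*m^2 + 10.9577*m + 0.833
(3) = 2.91*t^3 + 1.13*t^2 - 5.33*t + 0.21
(4) = -2.68*p^2 - 6.89*p - 4.84
(5) = 2*k^4 + 3*k^3 - 22*k^2/3 - 73*k/27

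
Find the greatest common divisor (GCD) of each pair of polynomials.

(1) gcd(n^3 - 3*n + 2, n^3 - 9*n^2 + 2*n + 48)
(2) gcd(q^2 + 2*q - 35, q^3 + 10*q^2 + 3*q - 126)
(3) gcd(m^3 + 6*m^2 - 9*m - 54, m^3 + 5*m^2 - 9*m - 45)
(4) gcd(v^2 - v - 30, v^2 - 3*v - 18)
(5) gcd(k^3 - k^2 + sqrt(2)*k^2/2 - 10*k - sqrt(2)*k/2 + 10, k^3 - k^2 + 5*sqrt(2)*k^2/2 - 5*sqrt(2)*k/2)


(1) = n + 2
(2) = q + 7
(3) = gcd((m - 3)*(m + 3)*(m + 6), (m - 3)*(m + 3)*(m + 5)) = m^2 - 9
(4) = gcd((v - 6)*(v + 5), (v - 6)*(v + 3)) = v - 6
(5) = k^2 + k*(-1 + 5*sqrt(2)/2) - 5*sqrt(2)/2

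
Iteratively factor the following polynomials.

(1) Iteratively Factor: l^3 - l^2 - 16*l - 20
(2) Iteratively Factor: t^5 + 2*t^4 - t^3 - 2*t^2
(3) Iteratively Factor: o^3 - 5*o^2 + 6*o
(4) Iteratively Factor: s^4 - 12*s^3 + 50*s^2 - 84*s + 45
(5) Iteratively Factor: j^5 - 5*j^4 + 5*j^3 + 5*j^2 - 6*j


(1) = (l + 2)*(l^2 - 3*l - 10) = (l - 5)*(l + 2)*(l + 2)
(2) = (t)*(t^4 + 2*t^3 - t^2 - 2*t) = t*(t + 2)*(t^3 - t) = t*(t - 1)*(t + 2)*(t^2 + t) = t*(t - 1)*(t + 1)*(t + 2)*(t)
(3) = (o)*(o^2 - 5*o + 6) = o*(o - 3)*(o - 2)
(4) = (s - 5)*(s^3 - 7*s^2 + 15*s - 9) = (s - 5)*(s - 1)*(s^2 - 6*s + 9) = (s - 5)*(s - 3)*(s - 1)*(s - 3)
(5) = (j)*(j^4 - 5*j^3 + 5*j^2 + 5*j - 6) = j*(j + 1)*(j^3 - 6*j^2 + 11*j - 6) = j*(j - 1)*(j + 1)*(j^2 - 5*j + 6) = j*(j - 2)*(j - 1)*(j + 1)*(j - 3)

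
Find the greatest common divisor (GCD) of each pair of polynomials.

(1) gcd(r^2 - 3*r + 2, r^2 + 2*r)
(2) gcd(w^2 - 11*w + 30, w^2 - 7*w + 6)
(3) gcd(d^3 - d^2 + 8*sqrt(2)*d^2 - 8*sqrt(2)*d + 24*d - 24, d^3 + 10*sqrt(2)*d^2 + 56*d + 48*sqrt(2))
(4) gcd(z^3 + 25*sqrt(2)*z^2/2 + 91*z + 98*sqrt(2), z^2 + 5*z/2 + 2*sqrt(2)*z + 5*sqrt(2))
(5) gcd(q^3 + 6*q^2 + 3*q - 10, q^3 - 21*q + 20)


(1) = gcd((r - 2)*(r - 1), r*(r + 2)) = 1
(2) = w - 6
(3) = gcd((d - 1)*(d + 2*sqrt(2))*(d + 6*sqrt(2)), (d + 2*sqrt(2))^2*(d + 6*sqrt(2))) = d^2 + 8*sqrt(2)*d + 24
(4) = gcd((z + 2*sqrt(2))*(z + 7*sqrt(2)/2)*(z + 7*sqrt(2)), (z + 5/2)*(z + 2*sqrt(2))) = z + 2*sqrt(2)
(5) = gcd((q - 1)*(q + 2)*(q + 5), (q - 4)*(q - 1)*(q + 5)) = q^2 + 4*q - 5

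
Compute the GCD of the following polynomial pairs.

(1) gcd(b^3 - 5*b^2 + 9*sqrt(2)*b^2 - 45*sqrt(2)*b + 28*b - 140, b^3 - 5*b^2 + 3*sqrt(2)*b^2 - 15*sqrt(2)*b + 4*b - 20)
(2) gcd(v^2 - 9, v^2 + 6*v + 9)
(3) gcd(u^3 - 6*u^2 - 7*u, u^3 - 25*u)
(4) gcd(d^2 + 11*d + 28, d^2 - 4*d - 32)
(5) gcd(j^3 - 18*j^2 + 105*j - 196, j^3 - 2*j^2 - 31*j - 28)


(1) = gcd((b - 5)*(b + 2*sqrt(2))*(b + 7*sqrt(2)), (b - 5)*(b + sqrt(2))*(b + 2*sqrt(2))) = b^2 + b*(-5 + 2*sqrt(2)) - 10*sqrt(2)
(2) = gcd((v - 3)*(v + 3), (v + 3)^2) = v + 3
(3) = u
(4) = d + 4
(5) = gcd((j - 7)^2*(j - 4), (j - 7)*(j + 1)*(j + 4)) = j - 7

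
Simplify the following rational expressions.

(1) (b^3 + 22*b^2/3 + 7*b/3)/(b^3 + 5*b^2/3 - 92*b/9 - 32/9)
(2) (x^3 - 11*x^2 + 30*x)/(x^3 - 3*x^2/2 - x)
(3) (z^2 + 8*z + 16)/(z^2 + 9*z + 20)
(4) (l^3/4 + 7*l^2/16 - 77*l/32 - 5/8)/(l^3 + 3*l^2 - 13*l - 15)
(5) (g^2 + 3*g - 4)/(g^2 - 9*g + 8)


(1) = (3*b^2 + 21*b)/(3*b^2 + 4*b - 32)
(2) = (2*x^2 - 22*x + 60)/(2*x^2 - 3*x - 2)
(3) = (z + 4)/(z + 5)
(4) = (8*l^3 + 14*l^2 - 77*l - 20)/(32*l^3 + 96*l^2 - 416*l - 480)
(5) = (g + 4)/(g - 8)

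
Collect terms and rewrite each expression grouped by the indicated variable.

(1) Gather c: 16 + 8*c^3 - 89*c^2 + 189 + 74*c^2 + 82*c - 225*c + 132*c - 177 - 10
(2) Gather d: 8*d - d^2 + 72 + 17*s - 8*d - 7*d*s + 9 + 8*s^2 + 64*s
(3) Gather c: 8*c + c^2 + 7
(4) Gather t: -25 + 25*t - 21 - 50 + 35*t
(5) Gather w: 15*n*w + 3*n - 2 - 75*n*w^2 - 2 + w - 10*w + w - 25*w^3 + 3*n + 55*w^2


(1) = 8*c^3 - 15*c^2 - 11*c + 18
(2) = -d^2 - 7*d*s + 8*s^2 + 81*s + 81
(3) = c^2 + 8*c + 7
(4) = 60*t - 96
(5) = 6*n - 25*w^3 + w^2*(55 - 75*n) + w*(15*n - 8) - 4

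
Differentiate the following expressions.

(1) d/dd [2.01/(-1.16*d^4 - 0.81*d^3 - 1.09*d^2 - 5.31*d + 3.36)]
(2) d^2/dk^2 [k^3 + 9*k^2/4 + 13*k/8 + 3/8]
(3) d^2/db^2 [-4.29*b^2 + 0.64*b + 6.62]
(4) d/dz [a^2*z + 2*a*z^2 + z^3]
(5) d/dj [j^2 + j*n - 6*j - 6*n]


(1) = (9.3264*d^3 + 4.8843*d^2 + 4.3818*d + 10.6731)/(1.16*d^4 + 0.81*d^3 + 1.09*d^2 + 5.31*d - 3.36)^2
(2) = 6*k + 9/2
(3) = -8.58000000000000
(4) = a^2 + 4*a*z + 3*z^2
(5) = 2*j + n - 6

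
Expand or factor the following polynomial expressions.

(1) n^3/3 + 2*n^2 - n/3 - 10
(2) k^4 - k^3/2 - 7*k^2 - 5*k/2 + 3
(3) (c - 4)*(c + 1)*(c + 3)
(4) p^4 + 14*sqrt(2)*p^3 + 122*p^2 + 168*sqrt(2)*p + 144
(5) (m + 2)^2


(1) = (n/3 + 1)*(n - 2)*(n + 5)
(2) = (k - 3)*(k - 1/2)*(k + 1)*(k + 2)
(3) = c^3 - 13*c - 12
(4) = (p + sqrt(2))^2*(p + 6*sqrt(2))^2
(5) = m^2 + 4*m + 4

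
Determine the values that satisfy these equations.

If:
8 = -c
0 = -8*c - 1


Then:
No Solution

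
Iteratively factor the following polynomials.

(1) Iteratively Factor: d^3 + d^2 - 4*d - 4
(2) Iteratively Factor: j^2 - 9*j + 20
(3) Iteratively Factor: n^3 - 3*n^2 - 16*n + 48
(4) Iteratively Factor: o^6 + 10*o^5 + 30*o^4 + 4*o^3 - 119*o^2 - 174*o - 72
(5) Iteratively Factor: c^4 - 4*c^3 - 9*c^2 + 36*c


(1) = (d + 1)*(d^2 - 4) = (d + 1)*(d + 2)*(d - 2)
(2) = (j - 4)*(j - 5)
(3) = (n - 4)*(n^2 + n - 12) = (n - 4)*(n + 4)*(n - 3)
(4) = (o + 4)*(o^5 + 6*o^4 + 6*o^3 - 20*o^2 - 39*o - 18) = (o + 3)*(o + 4)*(o^4 + 3*o^3 - 3*o^2 - 11*o - 6) = (o + 3)^2*(o + 4)*(o^3 - 3*o - 2) = (o + 1)*(o + 3)^2*(o + 4)*(o^2 - o - 2) = (o - 2)*(o + 1)*(o + 3)^2*(o + 4)*(o + 1)
(5) = (c - 4)*(c^3 - 9*c) = (c - 4)*(c + 3)*(c^2 - 3*c) = c*(c - 4)*(c + 3)*(c - 3)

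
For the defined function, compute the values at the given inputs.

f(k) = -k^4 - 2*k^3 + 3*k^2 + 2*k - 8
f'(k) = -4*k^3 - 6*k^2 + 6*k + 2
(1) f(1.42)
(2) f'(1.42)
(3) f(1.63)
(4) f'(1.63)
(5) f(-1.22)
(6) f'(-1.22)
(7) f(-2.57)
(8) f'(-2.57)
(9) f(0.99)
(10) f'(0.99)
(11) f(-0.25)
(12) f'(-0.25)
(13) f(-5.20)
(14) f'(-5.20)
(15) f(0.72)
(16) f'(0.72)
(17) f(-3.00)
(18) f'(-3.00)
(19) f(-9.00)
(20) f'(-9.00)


(1) = -8.90
(2) = -13.03
(3) = -12.49
(4) = -21.48
(5) = -4.56
(6) = -6.99
(7) = -3.00
(8) = 14.85
(9) = -5.98
(10) = -1.82
(11) = -8.29
(12) = 0.19
(13) = -387.23
(14) = 370.99
(15) = -6.02
(16) = 1.72
(17) = -14.00
(18) = 38.00
(19) = -4886.00
(20) = 2378.00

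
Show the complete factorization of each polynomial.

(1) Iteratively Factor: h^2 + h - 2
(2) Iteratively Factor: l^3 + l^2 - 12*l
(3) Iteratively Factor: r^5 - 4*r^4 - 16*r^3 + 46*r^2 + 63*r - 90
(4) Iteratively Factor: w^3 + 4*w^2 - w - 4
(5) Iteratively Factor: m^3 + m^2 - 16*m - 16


(1) = (h - 1)*(h + 2)
(2) = (l + 4)*(l^2 - 3*l) = (l - 3)*(l + 4)*(l)
(3) = (r - 3)*(r^4 - r^3 - 19*r^2 - 11*r + 30) = (r - 5)*(r - 3)*(r^3 + 4*r^2 + r - 6) = (r - 5)*(r - 3)*(r - 1)*(r^2 + 5*r + 6) = (r - 5)*(r - 3)*(r - 1)*(r + 2)*(r + 3)
(4) = (w + 1)*(w^2 + 3*w - 4) = (w - 1)*(w + 1)*(w + 4)
(5) = (m + 4)*(m^2 - 3*m - 4) = (m - 4)*(m + 4)*(m + 1)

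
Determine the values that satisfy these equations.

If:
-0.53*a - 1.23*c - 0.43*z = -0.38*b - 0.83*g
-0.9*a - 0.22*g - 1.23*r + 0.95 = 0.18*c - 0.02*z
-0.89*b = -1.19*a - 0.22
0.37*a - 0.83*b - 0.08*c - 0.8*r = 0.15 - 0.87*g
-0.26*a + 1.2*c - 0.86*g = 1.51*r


Then:
a = 0.585457249318452*z + 0.815062594566689
b = 0.782802389538155*z + 1.33699380621838
c = 0.77467821407052 - 0.284128171979982*z
g = 0.112469617564944*z + 1.05636112296879
r = -0.390659975036177*z - 0.126339724142966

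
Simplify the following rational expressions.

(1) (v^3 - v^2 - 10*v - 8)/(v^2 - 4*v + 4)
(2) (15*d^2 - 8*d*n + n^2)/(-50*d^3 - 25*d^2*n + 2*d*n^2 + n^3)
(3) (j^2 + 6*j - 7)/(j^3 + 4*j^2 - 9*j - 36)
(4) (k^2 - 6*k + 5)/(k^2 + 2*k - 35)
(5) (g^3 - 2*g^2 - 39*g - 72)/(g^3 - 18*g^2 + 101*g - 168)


(1) = (v^3 - v^2 - 10*v - 8)/(v^2 - 4*v + 4)
(2) = (-3*d + n)/(10*d^2 + 7*d*n + n^2)
(3) = (j^2 + 6*j - 7)/(j^3 + 4*j^2 - 9*j - 36)
(4) = (k - 1)/(k + 7)
(5) = (g^2 + 6*g + 9)/(g^2 - 10*g + 21)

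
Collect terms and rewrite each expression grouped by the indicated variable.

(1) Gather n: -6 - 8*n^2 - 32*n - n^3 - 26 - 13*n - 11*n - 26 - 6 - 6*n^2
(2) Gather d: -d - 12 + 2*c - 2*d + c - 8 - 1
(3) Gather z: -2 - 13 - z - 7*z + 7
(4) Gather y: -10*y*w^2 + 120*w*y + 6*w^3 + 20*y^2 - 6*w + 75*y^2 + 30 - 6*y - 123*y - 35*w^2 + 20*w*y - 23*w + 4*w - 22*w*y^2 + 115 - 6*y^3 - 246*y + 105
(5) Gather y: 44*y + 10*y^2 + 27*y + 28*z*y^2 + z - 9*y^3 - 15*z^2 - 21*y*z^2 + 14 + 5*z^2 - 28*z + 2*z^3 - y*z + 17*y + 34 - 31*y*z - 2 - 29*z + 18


(1) = -n^3 - 14*n^2 - 56*n - 64
(2) = 3*c - 3*d - 21
(3) = -8*z - 8
(4) = 6*w^3 - 35*w^2 - 25*w - 6*y^3 + y^2*(95 - 22*w) + y*(-10*w^2 + 140*w - 375) + 250
(5) = -9*y^3 + y^2*(28*z + 10) + y*(-21*z^2 - 32*z + 88) + 2*z^3 - 10*z^2 - 56*z + 64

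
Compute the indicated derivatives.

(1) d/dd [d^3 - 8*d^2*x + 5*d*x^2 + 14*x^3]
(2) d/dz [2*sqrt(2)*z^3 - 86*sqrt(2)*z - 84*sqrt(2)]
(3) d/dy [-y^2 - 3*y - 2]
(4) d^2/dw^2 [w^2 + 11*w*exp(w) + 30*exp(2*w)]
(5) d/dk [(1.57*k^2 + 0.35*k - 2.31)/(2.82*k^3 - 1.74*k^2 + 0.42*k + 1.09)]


(1) = 3*d^2 - 16*d*x + 5*x^2
(2) = sqrt(2)*(6*z^2 - 86)
(3) = -2*y - 3
(4) = 11*w*exp(w) + 120*exp(2*w) + 22*exp(w) + 2
(5) = (-4.4274*k^4 - 1.974*k^3 + 20.811*k^2 - 4.6162*k + 1.3517)/(7.9524*k^6 - 9.8136*k^5 + 5.3964*k^4 + 4.686*k^3 - 3.6168*k^2 + 0.9156*k + 1.1881)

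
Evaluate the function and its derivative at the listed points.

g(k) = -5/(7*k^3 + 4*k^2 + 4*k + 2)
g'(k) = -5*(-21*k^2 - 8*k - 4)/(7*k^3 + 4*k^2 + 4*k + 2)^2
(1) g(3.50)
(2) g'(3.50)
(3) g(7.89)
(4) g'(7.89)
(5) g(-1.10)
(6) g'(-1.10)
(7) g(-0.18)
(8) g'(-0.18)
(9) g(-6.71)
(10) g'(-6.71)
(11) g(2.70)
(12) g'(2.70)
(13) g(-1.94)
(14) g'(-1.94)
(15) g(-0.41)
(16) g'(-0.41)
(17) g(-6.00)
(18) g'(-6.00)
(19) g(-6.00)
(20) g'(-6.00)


(1) = -0.01
(2) = 0.01
(3) = -0.00
(4) = 0.00
(5) = 0.73
(6) = 2.18
(7) = -3.65
(8) = 8.65
(9) = 0.00
(10) = 0.00
(11) = -0.03
(12) = 0.03
(13) = 0.12
(14) = 0.19
(15) = -9.09
(16) = 70.26
(17) = 0.00
(18) = 0.00
(19) = 0.00
(20) = 0.00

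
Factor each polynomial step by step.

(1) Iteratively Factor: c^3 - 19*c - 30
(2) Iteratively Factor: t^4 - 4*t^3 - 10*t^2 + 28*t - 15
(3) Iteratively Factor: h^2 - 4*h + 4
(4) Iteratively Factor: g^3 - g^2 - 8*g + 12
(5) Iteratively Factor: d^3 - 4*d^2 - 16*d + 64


(1) = (c + 2)*(c^2 - 2*c - 15) = (c + 2)*(c + 3)*(c - 5)
(2) = (t + 3)*(t^3 - 7*t^2 + 11*t - 5) = (t - 1)*(t + 3)*(t^2 - 6*t + 5) = (t - 5)*(t - 1)*(t + 3)*(t - 1)
(3) = (h - 2)*(h - 2)
(4) = (g - 2)*(g^2 + g - 6) = (g - 2)^2*(g + 3)
(5) = (d - 4)*(d^2 - 16) = (d - 4)^2*(d + 4)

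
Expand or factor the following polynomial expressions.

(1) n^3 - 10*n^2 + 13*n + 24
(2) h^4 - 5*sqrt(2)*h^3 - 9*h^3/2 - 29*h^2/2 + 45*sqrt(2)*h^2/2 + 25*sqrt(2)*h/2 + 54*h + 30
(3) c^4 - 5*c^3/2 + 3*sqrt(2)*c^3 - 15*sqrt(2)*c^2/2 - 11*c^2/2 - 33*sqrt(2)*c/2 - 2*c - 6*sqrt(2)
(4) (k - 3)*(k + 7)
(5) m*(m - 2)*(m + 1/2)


(1) = (n - 8)*(n - 3)*(n + 1)
(2) = (h - 5)*(h + 1/2)*(h - 6*sqrt(2))*(h + sqrt(2))
(3) = (c - 4)*(c + 1/2)*(c + 1)*(c + 3*sqrt(2))
(4) = k^2 + 4*k - 21
(5) = m^3 - 3*m^2/2 - m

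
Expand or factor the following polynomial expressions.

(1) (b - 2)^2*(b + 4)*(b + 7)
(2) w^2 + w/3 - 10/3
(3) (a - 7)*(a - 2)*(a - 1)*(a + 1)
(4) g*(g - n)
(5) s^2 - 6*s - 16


(1) = b^4 + 7*b^3 - 12*b^2 - 68*b + 112
(2) = (w - 5/3)*(w + 2)
(3) = a^4 - 9*a^3 + 13*a^2 + 9*a - 14
(4) = g^2 - g*n
(5) = (s - 8)*(s + 2)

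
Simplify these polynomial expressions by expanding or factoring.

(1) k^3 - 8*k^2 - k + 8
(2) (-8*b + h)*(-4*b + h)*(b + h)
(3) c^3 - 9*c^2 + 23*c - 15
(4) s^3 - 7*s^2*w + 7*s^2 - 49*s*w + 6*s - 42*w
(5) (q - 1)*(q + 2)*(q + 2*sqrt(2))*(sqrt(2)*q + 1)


(1) = (k - 8)*(k - 1)*(k + 1)
(2) = 32*b^3 + 20*b^2*h - 11*b*h^2 + h^3
(3) = (c - 5)*(c - 3)*(c - 1)
(4) = (s + 1)*(s + 6)*(s - 7*w)
(5) = sqrt(2)*q^4 + sqrt(2)*q^3 + 5*q^3 + 5*q^2 - 10*q + 2*sqrt(2)*q - 4*sqrt(2)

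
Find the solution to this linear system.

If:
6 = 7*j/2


Then:
j = 12/7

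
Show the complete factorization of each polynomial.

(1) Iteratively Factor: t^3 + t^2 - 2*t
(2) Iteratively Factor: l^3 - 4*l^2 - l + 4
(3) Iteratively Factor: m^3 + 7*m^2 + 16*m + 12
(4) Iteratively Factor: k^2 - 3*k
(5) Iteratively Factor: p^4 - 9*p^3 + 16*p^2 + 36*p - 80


(1) = (t + 2)*(t^2 - t) = t*(t + 2)*(t - 1)
(2) = (l - 1)*(l^2 - 3*l - 4) = (l - 1)*(l + 1)*(l - 4)
(3) = (m + 2)*(m^2 + 5*m + 6) = (m + 2)^2*(m + 3)
(4) = (k - 3)*(k)
(5) = (p - 4)*(p^3 - 5*p^2 - 4*p + 20) = (p - 4)*(p + 2)*(p^2 - 7*p + 10) = (p - 5)*(p - 4)*(p + 2)*(p - 2)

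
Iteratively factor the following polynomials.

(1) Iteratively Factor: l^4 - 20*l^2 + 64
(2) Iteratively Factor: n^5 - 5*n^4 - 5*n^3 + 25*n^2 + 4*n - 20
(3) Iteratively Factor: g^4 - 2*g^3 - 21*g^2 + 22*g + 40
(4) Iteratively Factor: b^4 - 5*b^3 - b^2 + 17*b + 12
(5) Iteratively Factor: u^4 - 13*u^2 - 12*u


(1) = (l + 2)*(l^3 - 2*l^2 - 16*l + 32) = (l - 2)*(l + 2)*(l^2 - 16) = (l - 2)*(l + 2)*(l + 4)*(l - 4)
(2) = (n + 2)*(n^4 - 7*n^3 + 9*n^2 + 7*n - 10) = (n - 1)*(n + 2)*(n^3 - 6*n^2 + 3*n + 10) = (n - 2)*(n - 1)*(n + 2)*(n^2 - 4*n - 5) = (n - 2)*(n - 1)*(n + 1)*(n + 2)*(n - 5)
(3) = (g - 5)*(g^3 + 3*g^2 - 6*g - 8) = (g - 5)*(g + 1)*(g^2 + 2*g - 8) = (g - 5)*(g + 1)*(g + 4)*(g - 2)
(4) = (b + 1)*(b^3 - 6*b^2 + 5*b + 12) = (b + 1)^2*(b^2 - 7*b + 12) = (b - 4)*(b + 1)^2*(b - 3)
(5) = (u + 1)*(u^3 - u^2 - 12*u) = u*(u + 1)*(u^2 - u - 12) = u*(u - 4)*(u + 1)*(u + 3)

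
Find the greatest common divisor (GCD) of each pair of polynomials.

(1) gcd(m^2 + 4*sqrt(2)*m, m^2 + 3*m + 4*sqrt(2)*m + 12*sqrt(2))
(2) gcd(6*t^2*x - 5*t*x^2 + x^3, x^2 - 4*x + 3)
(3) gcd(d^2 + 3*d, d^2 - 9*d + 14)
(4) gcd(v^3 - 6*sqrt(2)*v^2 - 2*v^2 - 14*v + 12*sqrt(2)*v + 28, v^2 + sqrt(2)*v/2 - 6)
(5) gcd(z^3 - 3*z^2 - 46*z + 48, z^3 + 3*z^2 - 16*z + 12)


(1) = gcd(m*(m + 4*sqrt(2)), (m + 3)*(m + 4*sqrt(2))) = m + 4*sqrt(2)
(2) = 1
(3) = gcd(d*(d + 3), (d - 7)*(d - 2)) = 1
(4) = gcd((v - 2)*(v - 7*sqrt(2))*(v + sqrt(2)), (v - 3*sqrt(2)/2)*(v + 2*sqrt(2))) = 1
(5) = gcd((z - 8)*(z - 1)*(z + 6), (z - 2)*(z - 1)*(z + 6)) = z^2 + 5*z - 6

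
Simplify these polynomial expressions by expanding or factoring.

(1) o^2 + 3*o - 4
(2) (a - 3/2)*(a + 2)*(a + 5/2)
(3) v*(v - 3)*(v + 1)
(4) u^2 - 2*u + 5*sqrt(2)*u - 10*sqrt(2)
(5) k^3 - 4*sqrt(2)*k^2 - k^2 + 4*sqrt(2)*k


(1) = (o - 1)*(o + 4)
(2) = a^3 + 3*a^2 - 7*a/4 - 15/2
(3) = v^3 - 2*v^2 - 3*v
(4) = (u - 2)*(u + 5*sqrt(2))
(5) = k*(k - 1)*(k - 4*sqrt(2))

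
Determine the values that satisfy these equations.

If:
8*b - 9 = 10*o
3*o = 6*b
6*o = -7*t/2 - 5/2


Then:
b = -3/4
o = -3/2
t = 13/7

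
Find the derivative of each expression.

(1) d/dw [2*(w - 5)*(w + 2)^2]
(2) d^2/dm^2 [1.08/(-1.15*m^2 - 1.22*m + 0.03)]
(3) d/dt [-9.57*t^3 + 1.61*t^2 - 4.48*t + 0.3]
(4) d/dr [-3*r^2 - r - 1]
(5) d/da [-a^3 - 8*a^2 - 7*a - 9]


(1) = 2*(w + 2)*(3*w - 8)
(2) = (2.8566*m^2 + 3.03048*m - 1.08*(2.3*m + 1.22)*(4.6*m + 2.44) - 0.07452)/(1.15*m^2 + 1.22*m - 0.03)^3
(3) = -28.71*t^2 + 3.22*t - 4.48
(4) = -6*r - 1
(5) = -3*a^2 - 16*a - 7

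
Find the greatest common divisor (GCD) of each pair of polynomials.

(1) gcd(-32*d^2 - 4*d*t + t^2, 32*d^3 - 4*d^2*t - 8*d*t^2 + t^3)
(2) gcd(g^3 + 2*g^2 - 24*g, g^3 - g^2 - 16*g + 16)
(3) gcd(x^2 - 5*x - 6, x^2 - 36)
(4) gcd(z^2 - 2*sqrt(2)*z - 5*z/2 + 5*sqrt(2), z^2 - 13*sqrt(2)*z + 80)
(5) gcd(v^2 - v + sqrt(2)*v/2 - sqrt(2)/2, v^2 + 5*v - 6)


(1) = -8*d + t
(2) = g - 4
(3) = gcd((x - 6)*(x + 1), (x - 6)*(x + 6)) = x - 6
(4) = gcd((z - 5/2)*(z - 2*sqrt(2)), (z - 8*sqrt(2))*(z - 5*sqrt(2))) = 1
(5) = v - 1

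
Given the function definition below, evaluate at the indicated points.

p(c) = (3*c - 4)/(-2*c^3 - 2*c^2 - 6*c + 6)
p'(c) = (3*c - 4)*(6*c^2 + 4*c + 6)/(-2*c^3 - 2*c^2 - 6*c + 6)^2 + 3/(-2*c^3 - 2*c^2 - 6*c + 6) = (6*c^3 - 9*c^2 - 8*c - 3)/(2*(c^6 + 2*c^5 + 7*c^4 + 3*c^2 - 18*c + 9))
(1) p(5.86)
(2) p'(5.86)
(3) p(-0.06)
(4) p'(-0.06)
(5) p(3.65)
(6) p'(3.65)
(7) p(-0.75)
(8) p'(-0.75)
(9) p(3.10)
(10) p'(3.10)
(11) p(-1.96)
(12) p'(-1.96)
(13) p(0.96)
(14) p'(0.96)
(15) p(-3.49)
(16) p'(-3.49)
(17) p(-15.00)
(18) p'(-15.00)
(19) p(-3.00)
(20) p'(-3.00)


(1) = -0.03
(2) = 0.01
(3) = -0.66
(4) = -0.13
(5) = -0.05
(6) = 0.01
(7) = -0.61
(8) = -0.09
(9) = -0.06
(10) = 0.02
(11) = -0.39
(12) = -0.21
(13) = 0.33
(14) = -2.40
(15) = -0.17
(16) = -0.09
(17) = -0.01
(18) = -0.00
(19) = -0.22
(20) = -0.12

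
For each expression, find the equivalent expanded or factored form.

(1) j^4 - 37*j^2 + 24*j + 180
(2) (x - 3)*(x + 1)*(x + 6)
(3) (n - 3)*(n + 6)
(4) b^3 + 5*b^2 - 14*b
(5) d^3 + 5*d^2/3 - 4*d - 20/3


(1) = (j - 5)*(j - 3)*(j + 2)*(j + 6)
(2) = x^3 + 4*x^2 - 15*x - 18
(3) = n^2 + 3*n - 18
(4) = b*(b - 2)*(b + 7)
(5) = (d - 2)*(d + 5/3)*(d + 2)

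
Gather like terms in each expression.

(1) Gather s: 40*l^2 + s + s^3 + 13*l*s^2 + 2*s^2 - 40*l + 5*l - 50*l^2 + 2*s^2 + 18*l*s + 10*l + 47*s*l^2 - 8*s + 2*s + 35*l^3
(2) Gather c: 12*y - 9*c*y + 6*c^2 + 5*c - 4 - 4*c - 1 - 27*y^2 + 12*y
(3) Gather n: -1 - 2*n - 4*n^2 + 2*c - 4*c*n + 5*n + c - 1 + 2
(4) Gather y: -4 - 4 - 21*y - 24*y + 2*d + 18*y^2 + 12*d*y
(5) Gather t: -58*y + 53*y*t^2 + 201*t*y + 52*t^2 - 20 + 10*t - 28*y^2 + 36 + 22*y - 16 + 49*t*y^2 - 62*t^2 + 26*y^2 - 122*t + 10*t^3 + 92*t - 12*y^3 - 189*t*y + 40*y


(1) = 35*l^3 - 10*l^2 - 25*l + s^3 + s^2*(13*l + 4) + s*(47*l^2 + 18*l - 5)
(2) = 6*c^2 + c*(1 - 9*y) - 27*y^2 + 24*y - 5
(3) = 3*c - 4*n^2 + n*(3 - 4*c)
(4) = 2*d + 18*y^2 + y*(12*d - 45) - 8
(5) = 10*t^3 + t^2*(53*y - 10) + t*(49*y^2 + 12*y - 20) - 12*y^3 - 2*y^2 + 4*y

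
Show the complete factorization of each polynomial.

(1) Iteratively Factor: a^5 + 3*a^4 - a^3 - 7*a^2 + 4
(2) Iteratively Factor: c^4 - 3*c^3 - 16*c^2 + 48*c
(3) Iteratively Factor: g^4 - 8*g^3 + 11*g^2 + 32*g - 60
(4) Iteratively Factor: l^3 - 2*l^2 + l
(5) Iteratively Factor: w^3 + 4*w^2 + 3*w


(1) = (a + 2)*(a^4 + a^3 - 3*a^2 - a + 2) = (a - 1)*(a + 2)*(a^3 + 2*a^2 - a - 2) = (a - 1)*(a + 2)^2*(a^2 - 1) = (a - 1)^2*(a + 2)^2*(a + 1)
(2) = (c)*(c^3 - 3*c^2 - 16*c + 48) = c*(c - 4)*(c^2 + c - 12) = c*(c - 4)*(c - 3)*(c + 4)
(3) = (g - 2)*(g^3 - 6*g^2 - g + 30) = (g - 5)*(g - 2)*(g^2 - g - 6) = (g - 5)*(g - 3)*(g - 2)*(g + 2)
(4) = (l - 1)*(l^2 - l) = (l - 1)^2*(l)
(5) = (w + 1)*(w^2 + 3*w) = w*(w + 1)*(w + 3)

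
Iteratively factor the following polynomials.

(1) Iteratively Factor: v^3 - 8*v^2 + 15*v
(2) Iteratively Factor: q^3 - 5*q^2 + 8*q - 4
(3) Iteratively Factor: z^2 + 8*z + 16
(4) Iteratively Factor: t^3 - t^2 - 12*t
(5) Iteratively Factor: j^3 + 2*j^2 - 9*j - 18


(1) = (v - 3)*(v^2 - 5*v) = (v - 5)*(v - 3)*(v)
(2) = (q - 1)*(q^2 - 4*q + 4) = (q - 2)*(q - 1)*(q - 2)
(3) = (z + 4)*(z + 4)
(4) = (t)*(t^2 - t - 12) = t*(t + 3)*(t - 4)
(5) = (j + 2)*(j^2 - 9) = (j + 2)*(j + 3)*(j - 3)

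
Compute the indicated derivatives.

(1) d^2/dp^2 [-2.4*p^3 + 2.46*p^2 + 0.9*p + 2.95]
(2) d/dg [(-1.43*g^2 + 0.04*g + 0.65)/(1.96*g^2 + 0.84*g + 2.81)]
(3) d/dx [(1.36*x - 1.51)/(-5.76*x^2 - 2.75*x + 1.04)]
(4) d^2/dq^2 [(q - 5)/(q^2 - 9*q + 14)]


(1) = 4.92 - 14.4*p
(2) = (-1.2796*g^2 - 10.5846*g - 0.4336)/(3.8416*g^4 + 3.2928*g^3 + 11.7208*g^2 + 4.7208*g + 7.8961)
(3) = (7.8336*x^2 - 17.3952*x - 2.7381)/(33.1776*x^4 + 31.68*x^3 - 4.4183*x^2 - 5.72*x + 1.0816)
(4) = 2*((14 - 3*q)*(q^2 - 9*q + 14) + (q - 5)*(2*q - 9)^2)/(q^2 - 9*q + 14)^3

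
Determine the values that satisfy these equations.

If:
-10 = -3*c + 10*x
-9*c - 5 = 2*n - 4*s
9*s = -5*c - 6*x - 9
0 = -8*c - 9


Then:
c = -9/8
n = 863/240
s = 31/60
x = -107/80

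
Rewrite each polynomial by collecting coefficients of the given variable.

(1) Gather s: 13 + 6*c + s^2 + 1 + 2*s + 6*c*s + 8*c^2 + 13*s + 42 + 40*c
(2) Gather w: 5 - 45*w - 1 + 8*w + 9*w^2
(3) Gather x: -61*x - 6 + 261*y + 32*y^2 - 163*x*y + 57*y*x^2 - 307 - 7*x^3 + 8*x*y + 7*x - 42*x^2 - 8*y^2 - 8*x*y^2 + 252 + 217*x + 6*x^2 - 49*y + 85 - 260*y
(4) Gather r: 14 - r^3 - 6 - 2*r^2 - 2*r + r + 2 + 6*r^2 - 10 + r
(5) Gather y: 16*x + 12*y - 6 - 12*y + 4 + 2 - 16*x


(1) = 8*c^2 + 46*c + s^2 + s*(6*c + 15) + 56
(2) = 9*w^2 - 37*w + 4
(3) = -7*x^3 + x^2*(57*y - 36) + x*(-8*y^2 - 155*y + 163) + 24*y^2 - 48*y + 24
(4) = -r^3 + 4*r^2
(5) = 0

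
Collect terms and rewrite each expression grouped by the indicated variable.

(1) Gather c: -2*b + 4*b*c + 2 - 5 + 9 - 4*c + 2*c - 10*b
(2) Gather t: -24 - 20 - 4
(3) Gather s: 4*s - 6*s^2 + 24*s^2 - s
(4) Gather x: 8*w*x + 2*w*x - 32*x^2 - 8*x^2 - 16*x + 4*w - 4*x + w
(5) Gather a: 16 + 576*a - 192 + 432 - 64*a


(1) = -12*b + c*(4*b - 2) + 6
(2) = -48
(3) = 18*s^2 + 3*s
(4) = 5*w - 40*x^2 + x*(10*w - 20)
(5) = 512*a + 256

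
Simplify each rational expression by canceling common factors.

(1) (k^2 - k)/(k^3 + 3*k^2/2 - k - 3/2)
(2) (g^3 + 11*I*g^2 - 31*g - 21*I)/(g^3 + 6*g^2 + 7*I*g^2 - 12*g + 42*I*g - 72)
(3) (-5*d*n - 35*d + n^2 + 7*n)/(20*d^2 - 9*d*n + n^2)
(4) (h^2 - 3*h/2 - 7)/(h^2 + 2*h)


(1) = 2*k/(2*k^2 + 5*k + 3)
(2) = (g^2 + 8*I*g - 7)/(g^2 + g*(6 + 4*I) + 24*I)
(3) = (-n - 7)/(4*d - n)
(4) = (2*h - 7)/(2*h)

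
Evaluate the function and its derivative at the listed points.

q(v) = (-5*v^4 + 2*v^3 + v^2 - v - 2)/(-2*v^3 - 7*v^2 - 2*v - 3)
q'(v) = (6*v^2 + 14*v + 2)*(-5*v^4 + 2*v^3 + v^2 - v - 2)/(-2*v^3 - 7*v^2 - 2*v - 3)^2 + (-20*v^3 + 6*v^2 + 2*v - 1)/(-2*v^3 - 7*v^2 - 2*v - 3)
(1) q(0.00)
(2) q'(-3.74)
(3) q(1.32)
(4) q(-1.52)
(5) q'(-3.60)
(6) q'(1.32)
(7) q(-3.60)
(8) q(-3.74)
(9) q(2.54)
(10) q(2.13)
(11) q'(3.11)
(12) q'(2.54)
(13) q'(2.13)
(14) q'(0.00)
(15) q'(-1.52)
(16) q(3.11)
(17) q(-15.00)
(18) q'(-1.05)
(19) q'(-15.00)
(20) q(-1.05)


(1) = 0.67
(2) = -185.65
(3) = 0.54
(4) = 3.50
(5) = -436.99
(6) = 0.76
(7) = -135.24
(8) = -95.33
(9) = 2.02
(10) = 1.43
(11) = 1.71
(12) = 1.52
(13) = 1.35
(14) = -0.11
(15) = -6.71
(16) = 2.94
(17) = -49.91
(18) = -2.97
(19) = 2.27
(20) = 1.31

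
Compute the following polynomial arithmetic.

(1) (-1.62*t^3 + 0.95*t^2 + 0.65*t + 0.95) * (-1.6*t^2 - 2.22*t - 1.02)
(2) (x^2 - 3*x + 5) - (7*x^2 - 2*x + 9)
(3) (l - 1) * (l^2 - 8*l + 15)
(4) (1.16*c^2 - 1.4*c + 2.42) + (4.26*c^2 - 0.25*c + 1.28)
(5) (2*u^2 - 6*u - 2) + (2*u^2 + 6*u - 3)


(1) = 2.592*t^5 + 2.0764*t^4 - 1.4966*t^3 - 3.932*t^2 - 2.772*t - 0.969
(2) = -6*x^2 - x - 4
(3) = l^3 - 9*l^2 + 23*l - 15
(4) = 5.42*c^2 - 1.65*c + 3.7
(5) = 4*u^2 - 5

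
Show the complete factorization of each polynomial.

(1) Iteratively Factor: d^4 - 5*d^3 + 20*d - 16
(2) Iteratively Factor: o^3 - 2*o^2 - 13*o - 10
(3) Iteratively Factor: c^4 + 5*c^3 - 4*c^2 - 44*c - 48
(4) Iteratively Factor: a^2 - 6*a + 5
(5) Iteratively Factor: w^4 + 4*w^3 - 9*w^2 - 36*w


(1) = (d + 2)*(d^3 - 7*d^2 + 14*d - 8) = (d - 2)*(d + 2)*(d^2 - 5*d + 4) = (d - 2)*(d - 1)*(d + 2)*(d - 4)
(2) = (o - 5)*(o^2 + 3*o + 2) = (o - 5)*(o + 2)*(o + 1)
(3) = (c + 4)*(c^3 + c^2 - 8*c - 12) = (c + 2)*(c + 4)*(c^2 - c - 6) = (c - 3)*(c + 2)*(c + 4)*(c + 2)
(4) = (a - 5)*(a - 1)
(5) = (w + 4)*(w^3 - 9*w) = (w - 3)*(w + 4)*(w^2 + 3*w) = (w - 3)*(w + 3)*(w + 4)*(w)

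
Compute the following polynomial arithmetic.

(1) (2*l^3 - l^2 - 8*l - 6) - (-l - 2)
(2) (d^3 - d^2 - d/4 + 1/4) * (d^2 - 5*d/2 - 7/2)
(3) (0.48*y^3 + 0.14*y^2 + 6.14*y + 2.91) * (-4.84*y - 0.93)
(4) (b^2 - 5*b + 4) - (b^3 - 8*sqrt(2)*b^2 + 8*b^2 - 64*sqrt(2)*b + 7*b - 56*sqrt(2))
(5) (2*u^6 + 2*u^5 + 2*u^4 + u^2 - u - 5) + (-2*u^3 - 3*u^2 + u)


(1) = 2*l^3 - l^2 - 7*l - 4
(2) = d^5 - 7*d^4/2 - 5*d^3/4 + 35*d^2/8 + d/4 - 7/8
(3) = -2.3232*y^4 - 1.124*y^3 - 29.8478*y^2 - 19.7946*y - 2.7063
(4) = -b^3 - 7*b^2 + 8*sqrt(2)*b^2 - 12*b + 64*sqrt(2)*b + 4 + 56*sqrt(2)
(5) = 2*u^6 + 2*u^5 + 2*u^4 - 2*u^3 - 2*u^2 - 5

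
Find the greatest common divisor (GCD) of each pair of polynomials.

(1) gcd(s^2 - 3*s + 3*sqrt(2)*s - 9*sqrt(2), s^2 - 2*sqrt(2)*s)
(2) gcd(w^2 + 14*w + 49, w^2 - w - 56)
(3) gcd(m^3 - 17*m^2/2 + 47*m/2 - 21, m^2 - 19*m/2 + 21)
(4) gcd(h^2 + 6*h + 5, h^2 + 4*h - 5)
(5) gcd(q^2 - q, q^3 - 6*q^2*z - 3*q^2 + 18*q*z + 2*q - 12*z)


(1) = gcd((s - 3)*(s + 3*sqrt(2)), s*(s - 2*sqrt(2))) = 1
(2) = gcd((w + 7)^2, (w - 8)*(w + 7)) = w + 7
(3) = gcd((m - 7/2)*(m - 3)*(m - 2), (m - 6)*(m - 7/2)) = m - 7/2
(4) = gcd((h + 1)*(h + 5), (h - 1)*(h + 5)) = h + 5
(5) = gcd(q*(q - 1), (q - 2)*(q - 1)*(q - 6*z)) = q - 1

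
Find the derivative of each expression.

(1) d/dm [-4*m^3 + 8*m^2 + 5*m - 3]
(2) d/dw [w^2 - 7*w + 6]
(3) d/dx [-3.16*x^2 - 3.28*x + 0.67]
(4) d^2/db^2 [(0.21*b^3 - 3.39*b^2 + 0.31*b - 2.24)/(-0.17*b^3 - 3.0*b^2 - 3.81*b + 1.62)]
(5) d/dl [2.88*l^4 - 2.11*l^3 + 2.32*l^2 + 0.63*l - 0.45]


(1) = -12*m^2 + 16*m + 5
(2) = 2*w - 7
(3) = -6.32*x - 3.28
(4) = (0.410142*b^6 + 0.762348*b^5 - 14.039994*b^4 - 59.462904*b^3 + 235.269972*b^2 + 144.974232*b + 100.771596)/(0.004913*b^9 + 0.2601*b^8 + 4.920327*b^7 + 38.518146*b^6 + 105.316011*b^5 + 80.609256*b^4 - 54.454815*b^3 - 46.928646*b^2 + 29.996892*b - 4.251528)
(5) = 11.52*l^3 - 6.33*l^2 + 4.64*l + 0.63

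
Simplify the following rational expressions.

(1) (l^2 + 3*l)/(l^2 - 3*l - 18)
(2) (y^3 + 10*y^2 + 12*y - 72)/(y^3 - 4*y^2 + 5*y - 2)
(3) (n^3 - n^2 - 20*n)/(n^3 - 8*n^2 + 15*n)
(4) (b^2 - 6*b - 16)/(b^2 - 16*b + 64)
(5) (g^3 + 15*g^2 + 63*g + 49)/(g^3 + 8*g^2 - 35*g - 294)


(1) = l/(l - 6)
(2) = (y^2 + 12*y + 36)/(y^2 - 2*y + 1)
(3) = (n + 4)/(n - 3)
(4) = (b + 2)/(b - 8)
(5) = (g + 1)/(g - 6)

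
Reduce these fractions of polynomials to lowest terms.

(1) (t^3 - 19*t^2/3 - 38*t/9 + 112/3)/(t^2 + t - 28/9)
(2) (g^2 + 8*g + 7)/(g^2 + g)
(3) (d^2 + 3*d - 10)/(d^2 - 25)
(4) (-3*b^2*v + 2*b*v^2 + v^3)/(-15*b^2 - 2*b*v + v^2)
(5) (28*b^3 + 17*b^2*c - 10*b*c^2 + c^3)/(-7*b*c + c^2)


(1) = (3*t^2 - 26*t + 48)/(3*t - 4)
(2) = (g + 7)/g
(3) = (d - 2)/(d - 5)
(4) = (-b*v + v^2)/(-5*b + v)
(5) = (-4*b^2 - 3*b*c + c^2)/c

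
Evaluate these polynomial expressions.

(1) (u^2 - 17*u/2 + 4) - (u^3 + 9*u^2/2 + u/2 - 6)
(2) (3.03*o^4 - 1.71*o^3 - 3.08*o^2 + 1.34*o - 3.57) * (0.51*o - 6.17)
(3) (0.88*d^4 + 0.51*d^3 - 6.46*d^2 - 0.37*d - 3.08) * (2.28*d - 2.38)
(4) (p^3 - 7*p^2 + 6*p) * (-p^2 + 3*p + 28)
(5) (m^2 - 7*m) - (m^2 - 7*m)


(1) = -u^3 - 7*u^2/2 - 9*u + 10
(2) = 1.5453*o^5 - 19.5672*o^4 + 8.9799*o^3 + 19.687*o^2 - 10.0885*o + 22.0269
(3) = 2.0064*d^5 - 0.9316*d^4 - 15.9426*d^3 + 14.5312*d^2 - 6.1418*d + 7.3304
(4) = -p^5 + 10*p^4 + p^3 - 178*p^2 + 168*p
(5) = 0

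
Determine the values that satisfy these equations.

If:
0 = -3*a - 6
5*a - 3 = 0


Then:
No Solution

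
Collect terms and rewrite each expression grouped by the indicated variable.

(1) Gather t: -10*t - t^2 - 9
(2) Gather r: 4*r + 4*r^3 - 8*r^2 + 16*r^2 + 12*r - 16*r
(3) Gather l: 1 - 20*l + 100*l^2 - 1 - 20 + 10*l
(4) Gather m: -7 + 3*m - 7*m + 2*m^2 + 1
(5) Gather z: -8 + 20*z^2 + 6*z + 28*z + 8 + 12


(1) = -t^2 - 10*t - 9
(2) = 4*r^3 + 8*r^2
(3) = 100*l^2 - 10*l - 20
(4) = 2*m^2 - 4*m - 6
(5) = 20*z^2 + 34*z + 12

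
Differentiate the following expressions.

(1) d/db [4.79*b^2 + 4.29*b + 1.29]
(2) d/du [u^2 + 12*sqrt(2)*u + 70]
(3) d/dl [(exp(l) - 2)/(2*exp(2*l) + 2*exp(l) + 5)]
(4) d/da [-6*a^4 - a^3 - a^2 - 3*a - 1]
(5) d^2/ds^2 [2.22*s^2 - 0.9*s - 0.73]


(1) = 9.58*b + 4.29
(2) = 2*u + 12*sqrt(2)
(3) = (-2*exp(2*l) + 8*exp(l) + 9)*exp(l)/(4*exp(4*l) + 8*exp(3*l) + 24*exp(2*l) + 20*exp(l) + 25)
(4) = -24*a^3 - 3*a^2 - 2*a - 3
(5) = 4.44000000000000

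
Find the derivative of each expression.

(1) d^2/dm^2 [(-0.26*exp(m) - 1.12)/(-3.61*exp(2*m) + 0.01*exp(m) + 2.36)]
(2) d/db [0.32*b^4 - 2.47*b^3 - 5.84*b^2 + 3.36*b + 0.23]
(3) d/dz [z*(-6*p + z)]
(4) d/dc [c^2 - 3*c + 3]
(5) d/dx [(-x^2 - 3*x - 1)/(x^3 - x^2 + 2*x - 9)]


(1) = (3.388346*exp(4*m) + 58.393194*exp(3*m) + 13.16928*exp(2*m) + 38.161784*exp(m) + 1.421664)*exp(m)/(47.045881*exp(6*m) - 0.390963*exp(5*m) - 92.266185*exp(4*m) + 0.511175*exp(3*m) + 60.31806*exp(2*m) - 0.167088*exp(m) - 13.144256)
(2) = 1.28*b^3 - 7.41*b^2 - 11.68*b + 3.36
(3) = -6*p + 2*z
(4) = 2*c - 3
(5) = (x^4 + 6*x^3 - 2*x^2 + 16*x + 29)/(x^6 - 2*x^5 + 5*x^4 - 22*x^3 + 22*x^2 - 36*x + 81)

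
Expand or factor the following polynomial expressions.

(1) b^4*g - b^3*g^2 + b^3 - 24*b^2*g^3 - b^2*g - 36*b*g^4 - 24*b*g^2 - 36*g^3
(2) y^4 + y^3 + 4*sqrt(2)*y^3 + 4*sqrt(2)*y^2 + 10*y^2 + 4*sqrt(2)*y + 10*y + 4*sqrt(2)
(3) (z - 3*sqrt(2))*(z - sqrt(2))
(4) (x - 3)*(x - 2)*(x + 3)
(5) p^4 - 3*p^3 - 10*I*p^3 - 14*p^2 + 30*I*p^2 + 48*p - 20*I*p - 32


(1) = (b - 6*g)*(b + 2*g)*(b + 3*g)*(b*g + 1)
(2) = (y + 1)*(y + sqrt(2))^2*(y + 2*sqrt(2))
(3) = z^2 - 4*sqrt(2)*z + 6
(4) = x^3 - 2*x^2 - 9*x + 18
(5) = (p - 2)*(p - 1)*(p - 8*I)*(p - 2*I)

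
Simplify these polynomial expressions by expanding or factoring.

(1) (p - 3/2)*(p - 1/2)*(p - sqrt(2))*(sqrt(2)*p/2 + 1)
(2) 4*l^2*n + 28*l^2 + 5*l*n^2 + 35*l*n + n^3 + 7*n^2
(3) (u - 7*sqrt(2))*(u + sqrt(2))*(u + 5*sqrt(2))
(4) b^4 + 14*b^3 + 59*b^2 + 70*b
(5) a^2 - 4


(1) = sqrt(2)*p^4/2 - sqrt(2)*p^3 - 5*sqrt(2)*p^2/8 + 2*sqrt(2)*p - 3*sqrt(2)/4
(2) = (l + n)*(4*l + n)*(n + 7)
(3) = u^3 - sqrt(2)*u^2 - 74*u - 70*sqrt(2)
(4) = b*(b + 2)*(b + 5)*(b + 7)
(5) = (a - 2)*(a + 2)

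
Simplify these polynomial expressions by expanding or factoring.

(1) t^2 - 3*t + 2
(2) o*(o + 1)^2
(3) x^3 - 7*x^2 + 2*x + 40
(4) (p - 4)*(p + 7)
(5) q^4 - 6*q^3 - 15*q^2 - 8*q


(1) = (t - 2)*(t - 1)
(2) = o^3 + 2*o^2 + o
(3) = (x - 5)*(x - 4)*(x + 2)
(4) = p^2 + 3*p - 28
(5) = q*(q - 8)*(q + 1)^2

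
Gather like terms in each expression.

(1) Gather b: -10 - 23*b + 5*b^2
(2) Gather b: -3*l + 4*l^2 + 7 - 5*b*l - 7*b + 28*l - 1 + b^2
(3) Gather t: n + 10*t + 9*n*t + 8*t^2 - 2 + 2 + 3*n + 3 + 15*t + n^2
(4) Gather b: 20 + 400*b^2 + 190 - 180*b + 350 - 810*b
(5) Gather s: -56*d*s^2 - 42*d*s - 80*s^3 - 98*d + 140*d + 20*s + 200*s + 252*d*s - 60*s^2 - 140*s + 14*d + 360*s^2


(1) = 5*b^2 - 23*b - 10
(2) = b^2 + b*(-5*l - 7) + 4*l^2 + 25*l + 6
(3) = n^2 + 4*n + 8*t^2 + t*(9*n + 25) + 3
(4) = 400*b^2 - 990*b + 560
(5) = 56*d - 80*s^3 + s^2*(300 - 56*d) + s*(210*d + 80)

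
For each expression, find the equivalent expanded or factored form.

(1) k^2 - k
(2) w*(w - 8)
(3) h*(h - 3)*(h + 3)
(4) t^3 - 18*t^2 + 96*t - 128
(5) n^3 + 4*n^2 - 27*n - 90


(1) = k*(k - 1)
(2) = w^2 - 8*w
(3) = h^3 - 9*h
(4) = (t - 8)^2*(t - 2)
(5) = (n - 5)*(n + 3)*(n + 6)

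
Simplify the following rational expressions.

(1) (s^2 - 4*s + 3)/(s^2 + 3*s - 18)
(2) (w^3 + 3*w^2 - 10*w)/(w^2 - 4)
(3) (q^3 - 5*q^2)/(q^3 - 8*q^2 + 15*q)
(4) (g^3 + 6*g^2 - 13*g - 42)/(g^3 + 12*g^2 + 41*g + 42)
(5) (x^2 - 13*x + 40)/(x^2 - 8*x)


(1) = (s - 1)/(s + 6)
(2) = (w^2 + 5*w)/(w + 2)
(3) = q/(q - 3)
(4) = (g - 3)/(g + 3)
(5) = (x - 5)/x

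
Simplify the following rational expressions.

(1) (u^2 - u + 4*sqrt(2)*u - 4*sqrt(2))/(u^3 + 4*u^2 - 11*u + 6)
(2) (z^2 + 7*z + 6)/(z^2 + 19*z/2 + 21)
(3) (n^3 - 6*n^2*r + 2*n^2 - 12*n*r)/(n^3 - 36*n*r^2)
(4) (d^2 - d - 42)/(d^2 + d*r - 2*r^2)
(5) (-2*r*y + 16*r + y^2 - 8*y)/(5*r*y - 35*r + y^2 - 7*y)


(1) = (u + 4*sqrt(2))/(u^2 + 5*u - 6)
(2) = (2*z + 2)/(2*z + 7)
(3) = (n + 2)/(n + 6*r)
(4) = (-d^2 + d + 42)/(-d^2 - d*r + 2*r^2)
(5) = (-2*r*y + 16*r + y^2 - 8*y)/(5*r*y - 35*r + y^2 - 7*y)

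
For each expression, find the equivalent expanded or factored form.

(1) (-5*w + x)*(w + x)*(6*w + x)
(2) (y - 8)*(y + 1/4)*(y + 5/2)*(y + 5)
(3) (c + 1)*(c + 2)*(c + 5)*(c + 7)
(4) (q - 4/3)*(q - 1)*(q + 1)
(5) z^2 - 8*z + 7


(1) = -30*w^3 - 29*w^2*x + 2*w*x^2 + x^3
(2) = y^4 - y^3/4 - 381*y^2/8 - 895*y/8 - 25
(3) = c^4 + 15*c^3 + 73*c^2 + 129*c + 70
(4) = q^3 - 4*q^2/3 - q + 4/3
(5) = (z - 7)*(z - 1)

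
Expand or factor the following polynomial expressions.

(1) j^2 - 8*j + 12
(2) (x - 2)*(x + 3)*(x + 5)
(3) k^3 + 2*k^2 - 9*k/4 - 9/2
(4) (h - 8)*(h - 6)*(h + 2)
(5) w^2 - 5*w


(1) = (j - 6)*(j - 2)
(2) = x^3 + 6*x^2 - x - 30
(3) = (k - 3/2)*(k + 3/2)*(k + 2)
(4) = h^3 - 12*h^2 + 20*h + 96
(5) = w*(w - 5)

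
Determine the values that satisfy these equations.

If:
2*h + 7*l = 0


Then:
h = -7*l/2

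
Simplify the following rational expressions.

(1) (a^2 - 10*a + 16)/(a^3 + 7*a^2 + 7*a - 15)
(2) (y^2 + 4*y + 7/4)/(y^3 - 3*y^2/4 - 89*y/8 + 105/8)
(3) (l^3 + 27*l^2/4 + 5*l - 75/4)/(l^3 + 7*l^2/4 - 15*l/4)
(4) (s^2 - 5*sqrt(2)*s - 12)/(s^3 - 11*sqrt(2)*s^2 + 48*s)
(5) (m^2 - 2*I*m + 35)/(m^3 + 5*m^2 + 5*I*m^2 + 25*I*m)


(1) = (a^2 - 10*a + 16)/(a^3 + 7*a^2 + 7*a - 15)
(2) = (4*y + 2)/(4*y^2 - 17*y + 15)
(3) = (l + 5)/l
(4) = (s^2 - 5*sqrt(2)*s - 12)/(s^3 - 11*sqrt(2)*s^2 + 48*s)
(5) = (m - 7*I)/(m^2 + 5*m)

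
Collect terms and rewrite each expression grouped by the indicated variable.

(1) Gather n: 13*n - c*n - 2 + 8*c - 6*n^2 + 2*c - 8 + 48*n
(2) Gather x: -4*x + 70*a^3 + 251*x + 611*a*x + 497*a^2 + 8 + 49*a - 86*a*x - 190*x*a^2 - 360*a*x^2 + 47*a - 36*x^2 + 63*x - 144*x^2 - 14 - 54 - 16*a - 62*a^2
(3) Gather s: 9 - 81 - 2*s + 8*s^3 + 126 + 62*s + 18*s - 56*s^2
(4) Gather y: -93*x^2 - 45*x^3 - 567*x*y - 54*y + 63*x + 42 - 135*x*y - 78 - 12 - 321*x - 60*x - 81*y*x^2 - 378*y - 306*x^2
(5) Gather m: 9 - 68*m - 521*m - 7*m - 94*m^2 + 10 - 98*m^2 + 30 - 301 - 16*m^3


(1) = 10*c - 6*n^2 + n*(61 - c) - 10
(2) = 70*a^3 + 435*a^2 + 80*a + x^2*(-360*a - 180) + x*(-190*a^2 + 525*a + 310) - 60
(3) = 8*s^3 - 56*s^2 + 78*s + 54
(4) = -45*x^3 - 399*x^2 - 318*x + y*(-81*x^2 - 702*x - 432) - 48
(5) = -16*m^3 - 192*m^2 - 596*m - 252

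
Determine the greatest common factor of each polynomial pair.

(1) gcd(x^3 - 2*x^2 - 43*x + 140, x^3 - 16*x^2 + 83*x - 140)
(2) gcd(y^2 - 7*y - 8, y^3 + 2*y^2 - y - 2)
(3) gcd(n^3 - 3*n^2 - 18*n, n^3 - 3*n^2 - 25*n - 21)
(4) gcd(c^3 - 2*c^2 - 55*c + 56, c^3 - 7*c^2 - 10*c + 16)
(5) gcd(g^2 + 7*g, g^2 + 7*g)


(1) = gcd((x - 5)*(x - 4)*(x + 7), (x - 7)*(x - 5)*(x - 4)) = x^2 - 9*x + 20
(2) = y + 1
(3) = n + 3
(4) = gcd((c - 8)*(c - 1)*(c + 7), (c - 8)*(c - 1)*(c + 2)) = c^2 - 9*c + 8
(5) = g^2 + 7*g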